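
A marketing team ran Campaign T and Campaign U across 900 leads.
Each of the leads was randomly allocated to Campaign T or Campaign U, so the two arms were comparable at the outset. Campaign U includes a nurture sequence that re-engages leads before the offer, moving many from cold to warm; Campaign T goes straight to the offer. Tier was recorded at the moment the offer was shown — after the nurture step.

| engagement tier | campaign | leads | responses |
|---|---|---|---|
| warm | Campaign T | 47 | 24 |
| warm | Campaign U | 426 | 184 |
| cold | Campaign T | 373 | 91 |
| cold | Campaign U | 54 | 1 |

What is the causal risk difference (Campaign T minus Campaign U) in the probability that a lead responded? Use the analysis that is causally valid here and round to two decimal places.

-0.11

The engagement tier-specific comparison favours Campaign T throughout, but the pooled figures favour Campaign U. The question is whether to condition on engagement tier.
Engagement tier lies on the pathway campaign → engagement tier → outcome, so adjusting for it blocks the indirect effect. For the total causal effect of campaign, use the unadjusted pooled rates.
The causal difference is the pooled difference: 0.274 − 0.385 = -0.112.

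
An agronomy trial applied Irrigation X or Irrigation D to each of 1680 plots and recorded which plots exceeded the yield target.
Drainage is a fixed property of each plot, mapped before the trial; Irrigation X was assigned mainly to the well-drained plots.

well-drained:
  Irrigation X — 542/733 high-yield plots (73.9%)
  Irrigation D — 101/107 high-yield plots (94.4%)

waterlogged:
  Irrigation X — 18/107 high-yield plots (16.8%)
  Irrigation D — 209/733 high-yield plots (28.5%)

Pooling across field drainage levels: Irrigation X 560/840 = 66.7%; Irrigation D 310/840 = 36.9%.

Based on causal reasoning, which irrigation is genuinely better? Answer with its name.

Irrigation D

Within every field drainage level Irrigation D has the higher rate, yet pooled Irrigation X does — Simpson's reversal.
Field drainage satisfies the back-door criterion: it is not a descendant of the irrigation, and it blocks the spurious path from irrigation to outcome. Adjusting for it (i.e., using the within-field drainage rates) gives the causal effect.
Within each level — well-drained: 73.9% vs 94.4%; waterlogged: 16.8% vs 28.5% — Irrigation D is higher every time.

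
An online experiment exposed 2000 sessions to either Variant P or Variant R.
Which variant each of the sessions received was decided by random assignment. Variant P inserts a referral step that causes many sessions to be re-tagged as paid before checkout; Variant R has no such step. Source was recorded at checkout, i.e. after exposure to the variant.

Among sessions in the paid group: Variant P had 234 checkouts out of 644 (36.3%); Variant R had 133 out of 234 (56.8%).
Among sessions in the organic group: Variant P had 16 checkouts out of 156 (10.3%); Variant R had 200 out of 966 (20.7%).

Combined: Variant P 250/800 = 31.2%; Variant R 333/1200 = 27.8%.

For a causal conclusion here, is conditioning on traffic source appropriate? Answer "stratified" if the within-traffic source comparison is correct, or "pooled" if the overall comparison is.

pooled

The distribution of traffic source is itself part of what the variant does — it is an intermediate outcome. Holding it fixed would remove that part of the effect; the total effect is the pooled difference.
Pooled: Variant P 31.2% vs Variant R 27.8%; Variant P is higher overall.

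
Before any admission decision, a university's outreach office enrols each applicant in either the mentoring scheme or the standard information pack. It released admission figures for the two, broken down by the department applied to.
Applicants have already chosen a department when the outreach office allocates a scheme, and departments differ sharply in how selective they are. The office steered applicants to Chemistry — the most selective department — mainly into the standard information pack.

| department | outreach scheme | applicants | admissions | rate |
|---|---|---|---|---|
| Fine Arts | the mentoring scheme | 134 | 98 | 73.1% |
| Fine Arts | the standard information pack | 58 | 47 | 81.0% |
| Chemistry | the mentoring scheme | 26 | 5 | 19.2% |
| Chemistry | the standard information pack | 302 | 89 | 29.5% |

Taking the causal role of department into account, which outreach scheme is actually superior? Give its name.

the standard information pack

The department-specific comparison favours the standard information pack throughout, but the pooled figures favour the mentoring scheme. The question is whether to condition on department.
Department differs across outreach schemes for reasons unrelated to any effect of the outreach scheme itself, and it separately predicts the outcome — a classic confounder. We must compare within department levels.
Within each level — Fine Arts: 73.1% vs 81.0%; Chemistry: 19.2% vs 29.5% — the standard information pack is higher every time.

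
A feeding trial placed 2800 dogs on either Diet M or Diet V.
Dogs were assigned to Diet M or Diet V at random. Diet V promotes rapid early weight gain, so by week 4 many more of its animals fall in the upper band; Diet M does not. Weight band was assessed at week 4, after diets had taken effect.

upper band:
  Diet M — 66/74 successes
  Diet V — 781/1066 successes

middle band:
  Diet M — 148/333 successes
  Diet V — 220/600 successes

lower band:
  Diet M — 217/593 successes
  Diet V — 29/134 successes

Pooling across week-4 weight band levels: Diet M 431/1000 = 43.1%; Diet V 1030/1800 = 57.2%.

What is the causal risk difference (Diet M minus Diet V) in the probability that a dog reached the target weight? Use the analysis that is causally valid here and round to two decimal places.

-0.14

The distribution of week-4 weight band is itself part of what the diet does — it is an intermediate outcome. Holding it fixed would remove that part of the effect; the total effect is the pooled difference.
The causal difference is the pooled difference: 0.431 − 0.572 = -0.141.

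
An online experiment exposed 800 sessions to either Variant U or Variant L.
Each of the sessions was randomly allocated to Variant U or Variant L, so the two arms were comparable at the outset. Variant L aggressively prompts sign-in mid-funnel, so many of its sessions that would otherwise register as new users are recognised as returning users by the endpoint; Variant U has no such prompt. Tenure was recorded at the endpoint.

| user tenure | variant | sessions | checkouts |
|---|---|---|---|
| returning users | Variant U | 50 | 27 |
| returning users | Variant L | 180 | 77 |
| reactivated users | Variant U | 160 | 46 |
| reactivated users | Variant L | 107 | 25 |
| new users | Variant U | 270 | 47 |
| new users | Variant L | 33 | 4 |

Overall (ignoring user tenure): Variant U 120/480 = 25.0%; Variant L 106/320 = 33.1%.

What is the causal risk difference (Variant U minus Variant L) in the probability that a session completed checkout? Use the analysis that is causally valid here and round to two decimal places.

User tenure lies on the pathway variant → user tenure → outcome, so adjusting for it blocks the indirect effect. For the total causal effect of variant, use the unadjusted pooled rates.
The causal difference is the pooled difference: 0.250 − 0.331 = -0.081.

-0.08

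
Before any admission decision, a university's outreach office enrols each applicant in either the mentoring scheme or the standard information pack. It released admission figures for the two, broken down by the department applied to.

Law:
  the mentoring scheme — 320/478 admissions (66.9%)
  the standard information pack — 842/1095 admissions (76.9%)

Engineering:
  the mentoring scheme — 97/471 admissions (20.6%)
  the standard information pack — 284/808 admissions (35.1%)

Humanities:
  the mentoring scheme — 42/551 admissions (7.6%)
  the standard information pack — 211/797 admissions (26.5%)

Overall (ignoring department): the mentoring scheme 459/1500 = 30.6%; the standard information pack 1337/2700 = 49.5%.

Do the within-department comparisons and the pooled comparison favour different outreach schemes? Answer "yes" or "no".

no

Within each department level (Law 66.9% vs 76.9%; Engineering 20.6% vs 35.1%; Humanities 7.6% vs 26.5%), the standard information pack has the higher rate every time. Pooled: 30.6% vs 49.5% — the standard information pack has the higher rate overall. They agree.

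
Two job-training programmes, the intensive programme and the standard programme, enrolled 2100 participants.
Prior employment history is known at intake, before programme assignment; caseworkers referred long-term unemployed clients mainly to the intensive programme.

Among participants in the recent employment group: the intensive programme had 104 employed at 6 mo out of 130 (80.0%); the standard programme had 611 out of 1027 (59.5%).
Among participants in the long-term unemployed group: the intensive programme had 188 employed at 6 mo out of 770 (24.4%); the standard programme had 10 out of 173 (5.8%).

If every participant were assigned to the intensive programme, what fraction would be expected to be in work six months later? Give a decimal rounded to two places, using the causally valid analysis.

0.55

Nothing the programme does changes prior employment history; the imbalance is an allocation artefact. With prior employment history also predicting the outcome, the pooled figure is confounded, and the within-stratum comparison is the causal one.
Standardising the intensive programme to the population prior employment history mix: 0.551·104/130 + 0.449·188/770 = 0.550.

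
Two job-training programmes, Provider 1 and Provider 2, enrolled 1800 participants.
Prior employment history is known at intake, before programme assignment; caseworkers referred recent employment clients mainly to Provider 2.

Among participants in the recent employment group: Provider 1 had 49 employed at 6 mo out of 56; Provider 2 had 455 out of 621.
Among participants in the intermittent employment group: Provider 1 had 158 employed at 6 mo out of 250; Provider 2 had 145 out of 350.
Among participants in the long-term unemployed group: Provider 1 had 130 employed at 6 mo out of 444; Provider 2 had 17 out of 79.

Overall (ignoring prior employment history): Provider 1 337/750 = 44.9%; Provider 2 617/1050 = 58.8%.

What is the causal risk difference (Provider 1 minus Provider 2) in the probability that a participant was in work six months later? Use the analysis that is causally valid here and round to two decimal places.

The prior employment history-specific comparison favours Provider 1 throughout, but the pooled figures favour Provider 2. The question is whether to condition on prior employment history.
Prior employment history is set before the programme has any effect — it is not caused by the programme — and it independently drives the outcome. That makes it a confounder, so the causal comparison is within prior employment history levels.
Adjusting over the population distribution of prior employment history: 0.376·(0.875−0.733) + 0.333·(0.632−0.414) + 0.291·(0.293−0.215) = +0.149.

+0.15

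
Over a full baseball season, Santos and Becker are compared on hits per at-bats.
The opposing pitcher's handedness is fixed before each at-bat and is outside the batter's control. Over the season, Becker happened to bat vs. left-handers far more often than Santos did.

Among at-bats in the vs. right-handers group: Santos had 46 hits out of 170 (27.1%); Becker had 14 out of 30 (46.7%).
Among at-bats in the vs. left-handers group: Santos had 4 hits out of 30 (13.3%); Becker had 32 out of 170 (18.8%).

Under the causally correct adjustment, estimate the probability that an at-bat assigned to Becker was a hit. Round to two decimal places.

Since pitcher handedness is a pre-existing factor (not a product of the player) and it affects the outcome on its own, it is a confounder. The stratified rates, not the pooled rate, identify the causal effect.
Standardising Becker to the population pitcher handedness mix: 0.500·14/30 + 0.500·32/170 = 0.327.

0.33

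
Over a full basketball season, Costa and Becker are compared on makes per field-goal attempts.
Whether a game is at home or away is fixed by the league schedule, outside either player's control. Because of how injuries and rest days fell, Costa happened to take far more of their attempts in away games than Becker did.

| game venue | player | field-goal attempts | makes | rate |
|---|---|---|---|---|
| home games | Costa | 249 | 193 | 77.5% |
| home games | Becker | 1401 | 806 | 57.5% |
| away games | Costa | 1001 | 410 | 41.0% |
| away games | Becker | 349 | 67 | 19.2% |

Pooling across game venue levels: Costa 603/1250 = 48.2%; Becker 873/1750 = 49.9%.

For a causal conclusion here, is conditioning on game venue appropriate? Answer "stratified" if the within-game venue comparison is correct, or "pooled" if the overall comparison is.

Costa is higher inside every game venue stratum but Becker is higher in aggregate. Whether to stratify depends on how game venue relates to the player.
The imbalance in game venue arose from how field-goal attempts were allocated, not from anything the player did; and game venue independently affects the outcome. The pooled gap is confounded — condition on game venue.
Within each level — home games: 77.5% vs 57.5%; away games: 41.0% vs 19.2% — Costa is higher every time.

stratified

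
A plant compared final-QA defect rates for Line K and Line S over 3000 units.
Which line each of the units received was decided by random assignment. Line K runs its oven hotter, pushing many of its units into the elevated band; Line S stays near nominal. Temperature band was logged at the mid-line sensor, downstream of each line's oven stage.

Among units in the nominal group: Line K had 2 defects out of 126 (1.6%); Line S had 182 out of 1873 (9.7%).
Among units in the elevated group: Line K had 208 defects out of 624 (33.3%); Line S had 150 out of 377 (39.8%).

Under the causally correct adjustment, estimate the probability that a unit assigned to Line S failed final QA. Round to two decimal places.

0.15

Because the line influences in-process temperature band, in-process temperature band is a post-treatment mediator, not a confounder. Stratifying on it would bias the estimate; the causal effect is the crude pooled difference.
So P(outcome | do(Line S)) is just the pooled rate for Line S: 332/2250 = 0.148.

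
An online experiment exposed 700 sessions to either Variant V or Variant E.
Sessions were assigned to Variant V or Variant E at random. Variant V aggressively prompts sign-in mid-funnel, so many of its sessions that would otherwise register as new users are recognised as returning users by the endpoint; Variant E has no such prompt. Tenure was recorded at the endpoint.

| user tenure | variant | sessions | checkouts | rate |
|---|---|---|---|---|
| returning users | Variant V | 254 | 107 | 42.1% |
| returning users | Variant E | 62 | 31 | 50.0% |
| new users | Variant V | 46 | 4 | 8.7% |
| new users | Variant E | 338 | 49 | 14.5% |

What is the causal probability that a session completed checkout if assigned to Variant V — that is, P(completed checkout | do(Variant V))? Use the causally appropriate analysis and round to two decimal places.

User tenure here is a post-treatment variable shaped by the variant; conditioning on it would introduce bias rather than remove it. The overall comparison is the causal one.
So P(outcome | do(Variant V)) is just the pooled rate for Variant V: 111/300 = 0.370.

0.37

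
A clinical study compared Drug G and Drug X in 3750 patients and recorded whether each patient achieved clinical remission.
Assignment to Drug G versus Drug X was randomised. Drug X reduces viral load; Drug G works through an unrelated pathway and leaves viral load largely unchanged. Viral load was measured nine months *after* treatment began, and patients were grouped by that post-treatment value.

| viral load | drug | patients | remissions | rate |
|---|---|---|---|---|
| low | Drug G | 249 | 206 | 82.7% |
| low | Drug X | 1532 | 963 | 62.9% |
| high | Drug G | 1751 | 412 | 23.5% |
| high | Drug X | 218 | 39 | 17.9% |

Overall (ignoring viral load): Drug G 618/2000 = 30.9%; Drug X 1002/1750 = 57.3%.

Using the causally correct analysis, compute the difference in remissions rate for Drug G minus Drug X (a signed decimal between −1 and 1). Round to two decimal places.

-0.26

The stratified and pooled comparisons disagree (Drug G wins within each viral load; Drug X wins overall), so the answer turns on the causal role of viral load.
Viral load lies on the pathway drug → viral load → outcome, so adjusting for it blocks the indirect effect. For the total causal effect of drug, use the unadjusted pooled rates.
The causal difference is the pooled difference: 0.309 − 0.573 = -0.264.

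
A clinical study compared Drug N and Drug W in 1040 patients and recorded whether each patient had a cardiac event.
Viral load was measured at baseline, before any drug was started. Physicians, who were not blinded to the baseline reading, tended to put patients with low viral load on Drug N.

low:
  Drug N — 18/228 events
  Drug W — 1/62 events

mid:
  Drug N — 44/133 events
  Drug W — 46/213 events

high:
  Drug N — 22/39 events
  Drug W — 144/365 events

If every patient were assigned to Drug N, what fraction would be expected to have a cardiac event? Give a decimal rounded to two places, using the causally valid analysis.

0.35

The stratified and pooled comparisons disagree (Drug W wins within each viral load; Drug N wins overall), so the answer turns on the causal role of viral load.
Here viral load is a common cause — it drives both which drug a case falls under and the outcome. The crude comparison mixes populations; the stratum-specific rates are the causally relevant ones.
Standardising Drug N to the population viral load mix: 0.279·18/228 + 0.333·44/133 + 0.388·22/39 = 0.351.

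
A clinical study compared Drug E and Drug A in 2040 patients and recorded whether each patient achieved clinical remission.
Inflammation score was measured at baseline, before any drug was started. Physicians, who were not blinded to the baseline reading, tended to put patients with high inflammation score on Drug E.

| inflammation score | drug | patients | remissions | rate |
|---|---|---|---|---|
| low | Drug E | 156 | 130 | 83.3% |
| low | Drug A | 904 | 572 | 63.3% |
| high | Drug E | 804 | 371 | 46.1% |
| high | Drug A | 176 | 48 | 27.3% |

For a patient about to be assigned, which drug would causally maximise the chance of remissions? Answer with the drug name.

Drug E

The inflammation score-specific comparison favours Drug E throughout, but the pooled figures favour Drug A. The question is whether to condition on inflammation score.
Inflammation score differs across drugs for reasons unrelated to any effect of the drug itself, and it separately predicts the outcome — a classic confounder. We must compare within inflammation score levels.
Within each level — low: 83.3% vs 63.3%; high: 46.1% vs 27.3% — Drug E is higher every time.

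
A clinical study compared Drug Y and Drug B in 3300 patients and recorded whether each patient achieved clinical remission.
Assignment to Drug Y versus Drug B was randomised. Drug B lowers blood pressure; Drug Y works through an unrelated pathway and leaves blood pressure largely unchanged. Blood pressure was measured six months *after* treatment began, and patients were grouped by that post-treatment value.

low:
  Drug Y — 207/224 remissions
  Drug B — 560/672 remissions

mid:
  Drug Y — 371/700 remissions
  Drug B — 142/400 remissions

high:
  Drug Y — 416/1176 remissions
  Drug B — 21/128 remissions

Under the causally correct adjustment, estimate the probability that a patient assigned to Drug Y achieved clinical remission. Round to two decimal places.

0.47

Blood pressure is recorded after the drug and is itself shifted by it — it sits on the causal path from drug to outcome. Conditioning on a mediator would strip out part of the effect we want; the pooled comparison gives the total causal effect.
So P(outcome | do(Drug Y)) is just the pooled rate for Drug Y: 994/2100 = 0.473.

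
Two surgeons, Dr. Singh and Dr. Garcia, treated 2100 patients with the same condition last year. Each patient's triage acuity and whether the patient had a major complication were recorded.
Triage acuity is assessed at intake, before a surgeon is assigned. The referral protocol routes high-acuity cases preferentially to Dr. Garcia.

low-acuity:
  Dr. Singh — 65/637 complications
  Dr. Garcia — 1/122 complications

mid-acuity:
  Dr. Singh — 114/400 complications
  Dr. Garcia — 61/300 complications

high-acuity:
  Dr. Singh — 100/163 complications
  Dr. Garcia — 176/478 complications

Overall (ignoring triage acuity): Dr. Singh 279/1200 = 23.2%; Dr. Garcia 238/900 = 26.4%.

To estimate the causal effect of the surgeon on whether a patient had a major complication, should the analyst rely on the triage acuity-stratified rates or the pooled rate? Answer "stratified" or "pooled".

The triage acuity-specific comparison favours Dr. Garcia throughout, but the pooled figures favour Dr. Singh. The question is whether to condition on triage acuity.
Triage acuity is set before the surgeon has any effect — it is not caused by the surgeon — and it independently drives the outcome. That makes it a confounder, so the causal comparison is within triage acuity levels.
Within each level — low-acuity: 10.2% vs 0.8%; mid-acuity: 28.5% vs 20.3%; high-acuity: 61.3% vs 36.8% — Dr. Garcia is lower every time.

stratified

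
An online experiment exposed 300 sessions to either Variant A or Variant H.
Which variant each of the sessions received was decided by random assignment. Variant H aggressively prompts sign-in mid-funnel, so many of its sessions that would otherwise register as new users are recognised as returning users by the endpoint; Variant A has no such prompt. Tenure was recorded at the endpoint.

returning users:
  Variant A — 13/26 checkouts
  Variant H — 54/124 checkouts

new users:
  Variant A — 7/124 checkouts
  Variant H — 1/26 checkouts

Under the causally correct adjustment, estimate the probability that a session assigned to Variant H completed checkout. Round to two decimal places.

0.37

User tenure is downstream of the variant. One should not condition on a consequence of treatment, so the overall rates are the right comparison.
So P(outcome | do(Variant H)) is just the pooled rate for Variant H: 55/150 = 0.367.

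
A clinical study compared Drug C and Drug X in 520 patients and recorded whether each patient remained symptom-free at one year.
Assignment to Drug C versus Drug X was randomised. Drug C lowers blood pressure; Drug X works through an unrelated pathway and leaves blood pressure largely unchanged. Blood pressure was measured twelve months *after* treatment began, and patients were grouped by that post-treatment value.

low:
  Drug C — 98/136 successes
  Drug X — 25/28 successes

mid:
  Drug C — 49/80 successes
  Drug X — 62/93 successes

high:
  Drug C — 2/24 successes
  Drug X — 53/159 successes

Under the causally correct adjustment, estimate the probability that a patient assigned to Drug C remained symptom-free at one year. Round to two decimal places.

0.62

Blood pressure lies on the pathway drug → blood pressure → outcome, so adjusting for it blocks the indirect effect. For the total causal effect of drug, use the unadjusted pooled rates.
So P(outcome | do(Drug C)) is just the pooled rate for Drug C: 149/240 = 0.621.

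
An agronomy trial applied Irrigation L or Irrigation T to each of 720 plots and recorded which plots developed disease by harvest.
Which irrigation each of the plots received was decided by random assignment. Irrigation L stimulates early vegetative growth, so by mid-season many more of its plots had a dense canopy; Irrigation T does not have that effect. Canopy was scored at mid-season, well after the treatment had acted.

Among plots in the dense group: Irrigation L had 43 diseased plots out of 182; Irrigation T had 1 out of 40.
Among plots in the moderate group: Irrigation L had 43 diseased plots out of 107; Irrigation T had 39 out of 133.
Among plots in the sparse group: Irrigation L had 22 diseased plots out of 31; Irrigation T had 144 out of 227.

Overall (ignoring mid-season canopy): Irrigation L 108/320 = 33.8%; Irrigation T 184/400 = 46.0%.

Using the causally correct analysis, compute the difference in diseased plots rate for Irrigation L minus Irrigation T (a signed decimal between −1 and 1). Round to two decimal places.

The distribution of mid-season canopy is itself part of what the irrigation does — it is an intermediate outcome. Holding it fixed would remove that part of the effect; the total effect is the pooled difference.
The causal difference is the pooled difference: 0.338 − 0.460 = -0.122.

-0.12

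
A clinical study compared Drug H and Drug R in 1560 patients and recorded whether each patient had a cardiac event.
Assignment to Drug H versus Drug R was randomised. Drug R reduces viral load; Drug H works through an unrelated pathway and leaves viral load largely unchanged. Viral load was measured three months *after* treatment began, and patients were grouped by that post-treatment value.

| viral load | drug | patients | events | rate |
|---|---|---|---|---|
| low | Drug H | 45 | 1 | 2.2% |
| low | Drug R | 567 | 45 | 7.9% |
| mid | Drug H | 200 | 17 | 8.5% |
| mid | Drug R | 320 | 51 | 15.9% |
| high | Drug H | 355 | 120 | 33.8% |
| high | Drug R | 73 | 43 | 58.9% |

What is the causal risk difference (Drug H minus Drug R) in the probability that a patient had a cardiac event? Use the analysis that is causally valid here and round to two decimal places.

Viral load lies on the pathway drug → viral load → outcome, so adjusting for it blocks the indirect effect. For the total causal effect of drug, use the unadjusted pooled rates.
The causal difference is the pooled difference: 0.230 − 0.145 = +0.085.

+0.09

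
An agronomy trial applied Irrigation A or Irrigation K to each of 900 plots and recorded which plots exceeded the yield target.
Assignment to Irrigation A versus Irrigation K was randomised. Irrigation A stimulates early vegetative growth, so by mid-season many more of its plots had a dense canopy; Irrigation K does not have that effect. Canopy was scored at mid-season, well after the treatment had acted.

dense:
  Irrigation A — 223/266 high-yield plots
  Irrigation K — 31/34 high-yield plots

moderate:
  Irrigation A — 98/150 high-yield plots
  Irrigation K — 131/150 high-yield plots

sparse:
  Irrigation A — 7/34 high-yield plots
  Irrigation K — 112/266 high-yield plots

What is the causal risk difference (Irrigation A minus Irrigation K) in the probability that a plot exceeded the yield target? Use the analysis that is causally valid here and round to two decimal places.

+0.12

The mid-season canopy-specific comparison favours Irrigation K throughout, but the pooled figures favour Irrigation A. The question is whether to condition on mid-season canopy.
Mid-season canopy is downstream of the irrigation. One should not condition on a consequence of treatment, so the overall rates are the right comparison.
The causal difference is the pooled difference: 0.729 − 0.609 = +0.120.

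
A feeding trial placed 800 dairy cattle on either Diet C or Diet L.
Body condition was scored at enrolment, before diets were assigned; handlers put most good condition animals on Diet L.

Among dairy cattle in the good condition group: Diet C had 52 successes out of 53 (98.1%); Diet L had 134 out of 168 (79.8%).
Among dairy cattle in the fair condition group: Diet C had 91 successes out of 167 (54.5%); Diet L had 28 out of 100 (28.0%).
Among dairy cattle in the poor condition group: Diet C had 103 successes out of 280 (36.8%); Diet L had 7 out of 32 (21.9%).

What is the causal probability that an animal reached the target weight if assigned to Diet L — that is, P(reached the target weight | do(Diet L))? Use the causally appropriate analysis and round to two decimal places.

0.40

Since starting body condition is a pre-existing factor (not a product of the diet) and it affects the outcome on its own, it is a confounder. The stratified rates, not the pooled rate, identify the causal effect.
Standardising Diet L to the population starting body condition mix: 0.276·134/168 + 0.334·28/100 + 0.390·7/32 = 0.399.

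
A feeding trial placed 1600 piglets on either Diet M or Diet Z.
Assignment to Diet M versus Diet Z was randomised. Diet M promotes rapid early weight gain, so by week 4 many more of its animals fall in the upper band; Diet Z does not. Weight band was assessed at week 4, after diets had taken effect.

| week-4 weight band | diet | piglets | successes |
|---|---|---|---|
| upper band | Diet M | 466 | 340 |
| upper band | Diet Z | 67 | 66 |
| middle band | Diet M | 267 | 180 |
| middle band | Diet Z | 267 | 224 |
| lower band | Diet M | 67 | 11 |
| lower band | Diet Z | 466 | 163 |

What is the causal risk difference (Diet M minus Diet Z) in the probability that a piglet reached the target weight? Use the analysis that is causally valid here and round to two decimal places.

The stratified and pooled comparisons disagree (Diet Z wins within each week-4 weight band; Diet M wins overall), so the answer turns on the causal role of week-4 weight band.
Stratifying would compare diets among piglets the diets themselves sorted into week-4 weight band groups — a form of selection on an intermediate. The unconditioned pooled rates give the total causal effect.
The causal difference is the pooled difference: 0.664 − 0.566 = +0.098.

+0.10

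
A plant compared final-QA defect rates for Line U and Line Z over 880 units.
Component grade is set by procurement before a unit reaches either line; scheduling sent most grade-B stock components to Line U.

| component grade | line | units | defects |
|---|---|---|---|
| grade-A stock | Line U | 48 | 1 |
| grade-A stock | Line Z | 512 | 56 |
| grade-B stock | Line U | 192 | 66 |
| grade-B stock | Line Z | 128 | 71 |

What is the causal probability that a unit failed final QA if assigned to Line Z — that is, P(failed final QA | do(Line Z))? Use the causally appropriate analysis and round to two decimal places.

0.27

Within every component grade level Line U has the lower rate, yet pooled Line Z does — Simpson's reversal.
Here component grade is a common cause — it drives both which line a case falls under and the outcome. The crude comparison mixes populations; the stratum-specific rates are the causally relevant ones.
Standardising Line Z to the population component grade mix: 0.636·56/512 + 0.364·71/128 = 0.271.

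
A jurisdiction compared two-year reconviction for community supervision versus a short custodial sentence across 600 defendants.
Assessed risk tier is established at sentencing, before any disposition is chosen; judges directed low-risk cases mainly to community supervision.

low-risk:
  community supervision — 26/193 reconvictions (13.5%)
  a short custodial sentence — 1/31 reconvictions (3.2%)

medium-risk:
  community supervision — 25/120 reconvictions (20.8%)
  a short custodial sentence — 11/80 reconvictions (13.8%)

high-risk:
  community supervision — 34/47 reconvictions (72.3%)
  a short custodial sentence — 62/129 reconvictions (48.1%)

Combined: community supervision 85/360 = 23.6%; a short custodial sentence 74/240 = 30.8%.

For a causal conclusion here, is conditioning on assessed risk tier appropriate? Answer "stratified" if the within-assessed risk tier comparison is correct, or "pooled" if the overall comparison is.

stratified

The stratified and pooled comparisons disagree (a short custodial sentence wins within each assessed risk tier; community supervision wins overall), so the answer turns on the causal role of assessed risk tier.
Since assessed risk tier is a pre-existing factor (not a product of the disposition) and it affects the outcome on its own, it is a confounder. The stratified rates, not the pooled rate, identify the causal effect.
Within each level — low-risk: 13.5% vs 3.2%; medium-risk: 20.8% vs 13.8%; high-risk: 72.3% vs 48.1% — a short custodial sentence is lower every time.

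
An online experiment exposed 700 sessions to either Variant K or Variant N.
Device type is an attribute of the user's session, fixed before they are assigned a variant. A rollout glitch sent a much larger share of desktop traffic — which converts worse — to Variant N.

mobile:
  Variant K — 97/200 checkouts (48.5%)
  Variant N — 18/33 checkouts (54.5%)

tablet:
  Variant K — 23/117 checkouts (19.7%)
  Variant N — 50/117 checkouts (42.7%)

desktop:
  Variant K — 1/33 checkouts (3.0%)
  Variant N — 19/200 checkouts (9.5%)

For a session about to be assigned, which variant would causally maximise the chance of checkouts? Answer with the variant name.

The imbalance in device type arose from how sessions were allocated, not from anything the variant did; and device type independently affects the outcome. The pooled gap is confounded — condition on device type.
Within each level — mobile: 48.5% vs 54.5%; tablet: 19.7% vs 42.7%; desktop: 3.0% vs 9.5% — Variant N is higher every time.

Variant N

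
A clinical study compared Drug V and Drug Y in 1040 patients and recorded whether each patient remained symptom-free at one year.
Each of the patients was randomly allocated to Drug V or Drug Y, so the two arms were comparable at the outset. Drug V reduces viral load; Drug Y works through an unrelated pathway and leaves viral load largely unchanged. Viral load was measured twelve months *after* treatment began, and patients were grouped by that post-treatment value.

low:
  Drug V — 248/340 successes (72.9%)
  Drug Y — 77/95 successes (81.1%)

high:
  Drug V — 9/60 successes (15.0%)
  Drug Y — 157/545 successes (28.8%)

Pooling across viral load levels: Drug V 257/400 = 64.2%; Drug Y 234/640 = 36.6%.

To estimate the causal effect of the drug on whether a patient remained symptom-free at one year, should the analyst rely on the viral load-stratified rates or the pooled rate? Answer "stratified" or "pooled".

pooled

Drug Y is higher inside every viral load stratum but Drug V is higher in aggregate. Whether to stratify depends on how viral load relates to the drug.
Because the drug influences viral load, viral load is a post-treatment mediator, not a confounder. Stratifying on it would bias the estimate; the causal effect is the crude pooled difference.
Pooled: Drug V 64.2% vs Drug Y 36.6%; Drug V is higher overall.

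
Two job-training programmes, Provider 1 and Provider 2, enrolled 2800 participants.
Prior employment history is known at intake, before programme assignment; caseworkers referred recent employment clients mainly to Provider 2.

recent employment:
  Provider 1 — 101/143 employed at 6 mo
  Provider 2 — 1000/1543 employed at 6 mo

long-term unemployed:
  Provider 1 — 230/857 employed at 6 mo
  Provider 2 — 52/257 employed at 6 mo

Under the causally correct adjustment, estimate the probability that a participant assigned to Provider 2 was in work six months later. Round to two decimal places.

0.47

Prior employment history is set before the programme has any effect — it is not caused by the programme — and it independently drives the outcome. That makes it a confounder, so the causal comparison is within prior employment history levels.
Standardising Provider 2 to the population prior employment history mix: 0.602·1000/1543 + 0.398·52/257 = 0.471.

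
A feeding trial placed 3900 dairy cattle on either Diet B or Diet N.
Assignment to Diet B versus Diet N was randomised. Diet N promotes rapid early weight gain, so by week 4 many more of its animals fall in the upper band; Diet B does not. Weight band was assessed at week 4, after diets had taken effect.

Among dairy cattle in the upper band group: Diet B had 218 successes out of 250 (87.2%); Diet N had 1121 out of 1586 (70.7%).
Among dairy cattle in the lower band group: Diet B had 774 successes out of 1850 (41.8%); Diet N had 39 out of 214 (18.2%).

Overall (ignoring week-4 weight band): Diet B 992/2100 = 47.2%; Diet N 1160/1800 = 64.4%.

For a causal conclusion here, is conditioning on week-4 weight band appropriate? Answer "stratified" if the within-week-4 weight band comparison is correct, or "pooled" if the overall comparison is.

pooled

Stratifying would compare diets among dairy cattle the diets themselves sorted into week-4 weight band groups — a form of selection on an intermediate. The unconditioned pooled rates give the total causal effect.
Pooled: Diet B 47.2% vs Diet N 64.4%; Diet N is higher overall.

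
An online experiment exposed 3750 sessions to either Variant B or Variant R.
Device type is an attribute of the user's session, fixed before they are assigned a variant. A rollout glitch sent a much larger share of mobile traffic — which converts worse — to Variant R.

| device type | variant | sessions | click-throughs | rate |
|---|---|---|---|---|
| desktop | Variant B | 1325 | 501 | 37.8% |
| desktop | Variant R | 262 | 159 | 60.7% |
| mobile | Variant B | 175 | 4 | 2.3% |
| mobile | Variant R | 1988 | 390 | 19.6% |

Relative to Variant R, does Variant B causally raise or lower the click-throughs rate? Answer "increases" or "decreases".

The imbalance in device type arose from how sessions were allocated, not from anything the variant did; and device type independently affects the outcome. The pooled gap is confounded — condition on device type.
Within each level — desktop: 37.8% vs 60.7%; mobile: 2.3% vs 19.6% — Variant R is higher every time.

decreases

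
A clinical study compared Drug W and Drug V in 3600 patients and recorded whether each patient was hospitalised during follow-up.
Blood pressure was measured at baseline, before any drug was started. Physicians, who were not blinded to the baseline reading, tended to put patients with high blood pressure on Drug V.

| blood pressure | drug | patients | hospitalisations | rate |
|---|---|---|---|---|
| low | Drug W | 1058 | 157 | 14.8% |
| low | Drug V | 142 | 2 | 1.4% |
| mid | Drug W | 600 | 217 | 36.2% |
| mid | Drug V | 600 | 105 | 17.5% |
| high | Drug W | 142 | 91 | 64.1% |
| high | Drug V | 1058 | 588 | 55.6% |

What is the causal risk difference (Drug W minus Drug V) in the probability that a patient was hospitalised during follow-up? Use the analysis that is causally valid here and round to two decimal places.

The stratified and pooled comparisons disagree (Drug V wins within each blood pressure; Drug W wins overall), so the answer turns on the causal role of blood pressure.
Blood pressure satisfies the back-door criterion: it is not a descendant of the drug, and it blocks the spurious path from drug to outcome. Adjusting for it (i.e., using the within-blood pressure rates) gives the causal effect.
Adjusting over the population distribution of blood pressure: 0.333·(0.148−0.014) + 0.333·(0.362−0.175) + 0.333·(0.641−0.556) = +0.135.

+0.14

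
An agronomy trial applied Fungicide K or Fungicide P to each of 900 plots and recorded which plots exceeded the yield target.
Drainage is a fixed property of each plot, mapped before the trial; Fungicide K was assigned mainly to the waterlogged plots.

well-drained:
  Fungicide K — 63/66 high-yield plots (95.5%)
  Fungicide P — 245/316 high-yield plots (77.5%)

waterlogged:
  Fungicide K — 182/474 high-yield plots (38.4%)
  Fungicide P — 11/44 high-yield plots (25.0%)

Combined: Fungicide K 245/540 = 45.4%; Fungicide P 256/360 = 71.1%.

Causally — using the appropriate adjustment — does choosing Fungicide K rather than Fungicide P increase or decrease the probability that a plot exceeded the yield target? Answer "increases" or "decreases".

increases

The stratified and pooled comparisons disagree (Fungicide K wins within each field drainage; Fungicide P wins overall), so the answer turns on the causal role of field drainage.
Field drainage satisfies the back-door criterion: it is not a descendant of the fungicide, and it blocks the spurious path from fungicide to outcome. Adjusting for it (i.e., using the within-field drainage rates) gives the causal effect.
Within each level — well-drained: 95.5% vs 77.5%; waterlogged: 38.4% vs 25.0% — Fungicide K is higher every time.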